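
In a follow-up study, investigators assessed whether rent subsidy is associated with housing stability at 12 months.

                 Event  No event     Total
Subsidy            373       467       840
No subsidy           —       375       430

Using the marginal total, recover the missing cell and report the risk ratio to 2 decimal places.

3.47

The missing cell is in the unexposed row: 430 − 375 = 55.
So a = 373, b = 467, c = 55, d = 375.
RR = [a/(a+b)] / [c/(c+d)] = (373/840) / (55/430) = 0.44405/0.12791 = 3.47165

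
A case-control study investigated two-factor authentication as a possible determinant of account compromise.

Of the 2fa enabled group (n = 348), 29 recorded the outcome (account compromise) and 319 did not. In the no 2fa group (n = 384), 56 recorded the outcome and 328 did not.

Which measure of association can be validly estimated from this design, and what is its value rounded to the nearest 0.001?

0.532

From the description: a = 29, b = 319, c = 56, d = 328.
This is a case-control study: participants were sampled on outcome status, so risks in the source population cannot be estimated directly — relative risk is not valid here. The odds ratio is the appropriate measure.
OR = (a·d)/(b·c) = (29 × 328) / (319 × 56) = 9512 / 17864 = 0.53247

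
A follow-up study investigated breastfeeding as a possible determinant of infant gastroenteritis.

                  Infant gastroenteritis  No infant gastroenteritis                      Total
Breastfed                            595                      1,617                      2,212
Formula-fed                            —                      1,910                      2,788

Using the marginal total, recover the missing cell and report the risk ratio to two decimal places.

The missing cell is in the unexposed row: 2788 − 1910 = 878.
So a = 595, b = 1617, c = 878, d = 1910.
RR = [a/(a+b)] / [c/(c+d)] = (595/2212) / (878/2788) = 0.26899/0.31492 = 0.85414

0.85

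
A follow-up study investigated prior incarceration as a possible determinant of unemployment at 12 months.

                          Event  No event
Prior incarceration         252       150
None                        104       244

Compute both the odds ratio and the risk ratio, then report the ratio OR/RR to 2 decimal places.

1.88

Cells: a = 252, b = 150, c = 104, d = 244.
OR = (252·244)/(150·104) = 61488/15600 = 3.94154
Risk in exposed = 252/402 = 0.62687; risk in unexposed = 104/348 = 0.29885; RR = 2.09759
OR/RR = 3.94154 / 2.09759 = 1.87908
The outcome is not rare, so the OR lies further from 1 than the RR.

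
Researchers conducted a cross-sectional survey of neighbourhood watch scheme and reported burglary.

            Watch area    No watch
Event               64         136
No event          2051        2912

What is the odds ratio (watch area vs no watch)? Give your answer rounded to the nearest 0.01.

Reading the table with exposure as columns: a = 64 (Watch area, case), b = 2051 (Watch area, non-case), c = 136 (No watch, case), d = 2912.
OR = (a·d)/(b·c) = (64 × 2912) / (2051 × 136) = 186368 / 278936 = 0.66814
Exposure is associated with lower odds of reported burglary (OR = 0.67 < 1).

0.67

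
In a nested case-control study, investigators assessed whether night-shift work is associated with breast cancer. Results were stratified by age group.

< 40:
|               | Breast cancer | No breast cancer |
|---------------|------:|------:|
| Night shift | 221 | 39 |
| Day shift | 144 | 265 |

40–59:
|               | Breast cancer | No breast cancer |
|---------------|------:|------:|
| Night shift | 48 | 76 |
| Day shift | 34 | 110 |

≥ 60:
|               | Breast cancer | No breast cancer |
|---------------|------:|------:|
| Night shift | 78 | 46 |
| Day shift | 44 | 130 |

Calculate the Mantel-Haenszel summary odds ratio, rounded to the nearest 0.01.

5.69

OR_MH = Σ(aᵢdᵢ/nᵢ) / Σ(bᵢcᵢ/nᵢ), where nᵢ is the stratum total.
Stratum 1 (< 40): n = 669; a·d/n = 221·265/669 = 87.5411; b·c/n = 39·144/669 = 8.3946
Stratum 2 (40–59): n = 268; a·d/n = 48·110/268 = 19.7015; b·c/n = 76·34/268 = 9.6418
Stratum 3 (≥ 60): n = 298; a·d/n = 78·130/298 = 34.0268; b·c/n = 46·44/298 = 6.7919
OR_MH = (87.5411 + 19.7015 + 34.0268) / (8.3946 + 9.6418 + 6.7919) = 141.2694 / 24.8284 = 5.68984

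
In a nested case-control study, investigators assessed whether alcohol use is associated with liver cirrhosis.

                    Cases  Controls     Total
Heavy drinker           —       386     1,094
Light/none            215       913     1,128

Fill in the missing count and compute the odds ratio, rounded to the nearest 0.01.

The missing cell is in the exposed row: 1094 − 386 = 708.
So a = 708, b = 386, c = 215, d = 913.
OR = (a·d)/(b·c) = (708 × 913) / (386 × 215) = 646404 / 82990 = 7.78894

7.79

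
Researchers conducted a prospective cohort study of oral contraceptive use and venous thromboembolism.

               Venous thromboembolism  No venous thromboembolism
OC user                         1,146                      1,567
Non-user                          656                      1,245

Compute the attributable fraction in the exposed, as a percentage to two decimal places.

Cells: a = 1146, b = 1567, c = 656, d = 1245.
Risk in exposed = 1146/2713 = 0.42241; risk in unexposed = 656/1901 = 0.34508.
RR = 0.42241/0.34508 = 1.22409
AR% = (RR − 1)/RR × 100 = (1.22409 − 1)/1.22409 × 100 = 18.3066%

18.31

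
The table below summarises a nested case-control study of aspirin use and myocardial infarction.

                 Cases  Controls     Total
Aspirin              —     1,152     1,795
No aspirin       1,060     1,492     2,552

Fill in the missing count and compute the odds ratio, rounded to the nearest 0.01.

0.79

The missing cell is in the exposed row: 1795 − 1152 = 643.
So a = 643, b = 1152, c = 1060, d = 1492.
OR = (a·d)/(b·c) = (643 × 1492) / (1152 × 1060) = 959356 / 1221120 = 0.78564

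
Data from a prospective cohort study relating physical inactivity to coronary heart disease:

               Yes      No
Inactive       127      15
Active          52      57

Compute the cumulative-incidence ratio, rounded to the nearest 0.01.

Cells: a = 127, b = 15, c = 52, d = 57.
Risk in exposed = 127/142 = 0.89437; risk in unexposed = 52/109 = 0.47706.
RR = 0.89437 / 0.47706 = 1.87473
The risk among the exposed is 1.87 times that among the unexposed.

1.87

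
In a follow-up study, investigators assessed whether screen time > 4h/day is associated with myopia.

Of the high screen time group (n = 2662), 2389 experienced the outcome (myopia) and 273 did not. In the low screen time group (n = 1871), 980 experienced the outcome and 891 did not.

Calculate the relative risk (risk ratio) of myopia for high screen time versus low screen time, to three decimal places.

From the description: a = 2389, b = 273, c = 980, d = 891.
Risk in exposed = 2389/2662 = 0.89745; risk in unexposed = 980/1871 = 0.52378.
RR = 0.89745 / 0.52378 = 1.71339
The risk among the exposed is 1.71 times that among the unexposed.

1.713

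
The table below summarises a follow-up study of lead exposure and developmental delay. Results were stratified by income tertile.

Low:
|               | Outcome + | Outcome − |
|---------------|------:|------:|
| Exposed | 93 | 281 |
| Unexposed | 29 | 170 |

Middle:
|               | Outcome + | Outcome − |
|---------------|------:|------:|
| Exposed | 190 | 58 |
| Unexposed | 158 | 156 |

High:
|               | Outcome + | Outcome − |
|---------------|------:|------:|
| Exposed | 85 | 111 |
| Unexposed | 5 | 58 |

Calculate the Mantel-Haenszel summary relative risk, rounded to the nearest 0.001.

RR_MH = Σ(aᵢ·n₀ᵢ/nᵢ) / Σ(cᵢ·n₁ᵢ/nᵢ), with n₁ᵢ = aᵢ+bᵢ (exposed), n₀ᵢ = cᵢ+dᵢ (unexposed), nᵢ = n₁ᵢ+n₀ᵢ.
Stratum 1 (Low): n₁ = 374, n₀ = 199, n = 573; a·n₀/n = 93·199/573 = 32.2984; c·n₁/n = 29·374/573 = 18.9284
Stratum 2 (Middle): n₁ = 248, n₀ = 314, n = 562; a·n₀/n = 190·314/562 = 106.1566; c·n₁/n = 158·248/562 = 69.7224
Stratum 3 (High): n₁ = 196, n₀ = 63, n = 259; a·n₀/n = 85·63/259 = 20.6757; c·n₁/n = 5·196/259 = 3.7838
RR_MH = (32.2984 + 106.1566 + 20.6757) / (18.9284 + 69.7224 + 3.7838) = 159.1307 / 92.4347 = 1.72155

1.722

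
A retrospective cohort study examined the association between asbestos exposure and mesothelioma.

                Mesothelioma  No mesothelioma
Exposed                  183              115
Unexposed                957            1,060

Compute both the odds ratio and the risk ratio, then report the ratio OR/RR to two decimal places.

Cells: a = 183, b = 115, c = 957, d = 1060.
OR = (183·1060)/(115·957) = 193980/110055 = 1.76257
Risk in exposed = 183/298 = 0.61409; risk in unexposed = 957/2017 = 0.47447; RR = 1.29428
OR/RR = 1.76257 / 1.29428 = 1.36182
The outcome is not rare, so the OR lies further from 1 than the RR.

1.36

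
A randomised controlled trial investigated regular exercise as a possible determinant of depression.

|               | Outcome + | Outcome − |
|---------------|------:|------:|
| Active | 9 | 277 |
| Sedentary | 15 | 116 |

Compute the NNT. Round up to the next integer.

13

Risk in treated group = 9/286 = 0.03147; risk in control = 15/131 = 0.11450.
Absolute risk reduction = 0.11450 − 0.03147 = 0.08304
NNT = 1 / ARR = 1 / 0.08304 = 12.043 → round up → 13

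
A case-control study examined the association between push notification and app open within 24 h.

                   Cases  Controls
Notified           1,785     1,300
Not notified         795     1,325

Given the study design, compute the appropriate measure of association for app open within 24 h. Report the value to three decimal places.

2.288

Cells: a = 1785, b = 1300, c = 795, d = 1325.
This is a case-control study: participants were sampled on outcome status, so risks in the source population cannot be estimated directly — relative risk is not valid here. The odds ratio is the appropriate measure.
OR = (a·d)/(b·c) = (1785 × 1325) / (1300 × 795) = 2365125 / 1033500 = 2.28846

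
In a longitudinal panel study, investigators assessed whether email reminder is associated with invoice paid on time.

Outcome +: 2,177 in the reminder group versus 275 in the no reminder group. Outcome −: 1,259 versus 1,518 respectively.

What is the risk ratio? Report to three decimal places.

From the description: a = 2177, b = 1259, c = 275, d = 1518.
Risk in exposed = 2177/3436 = 0.63359; risk in unexposed = 275/1793 = 0.15337.
RR = 0.63359 / 0.15337 = 4.13098
The risk among the exposed is 4.13 times that among the unexposed.

4.131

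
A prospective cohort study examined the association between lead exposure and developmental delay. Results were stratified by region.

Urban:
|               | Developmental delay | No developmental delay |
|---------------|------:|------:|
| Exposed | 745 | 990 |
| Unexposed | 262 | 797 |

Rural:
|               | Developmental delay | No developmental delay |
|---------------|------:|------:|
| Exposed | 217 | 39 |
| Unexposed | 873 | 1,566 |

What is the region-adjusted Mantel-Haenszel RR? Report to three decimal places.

1.949

RR_MH = Σ(aᵢ·n₀ᵢ/nᵢ) / Σ(cᵢ·n₁ᵢ/nᵢ), with n₁ᵢ = aᵢ+bᵢ (exposed), n₀ᵢ = cᵢ+dᵢ (unexposed), nᵢ = n₁ᵢ+n₀ᵢ.
Stratum 1 (Urban): n₁ = 1735, n₀ = 1059, n = 2794; a·n₀/n = 745·1059/2794 = 282.3747; c·n₁/n = 262·1735/2794 = 162.6951
Stratum 2 (Rural): n₁ = 256, n₀ = 2439, n = 2695; a·n₀/n = 217·2439/2695 = 196.3870; c·n₁/n = 873·256/2695 = 82.9269
RR_MH = (282.3747 + 196.3870) / (162.6951 + 82.9269) = 478.7617 / 245.6220 = 1.94918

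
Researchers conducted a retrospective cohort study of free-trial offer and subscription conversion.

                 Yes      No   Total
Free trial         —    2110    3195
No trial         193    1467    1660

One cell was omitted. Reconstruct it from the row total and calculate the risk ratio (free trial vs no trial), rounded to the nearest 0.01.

2.92

The missing cell is in the exposed row: 3195 − 2110 = 1085.
So a = 1085, b = 2110, c = 193, d = 1467.
RR = [a/(a+b)] / [c/(c+d)] = (1085/3195) / (193/1660) = 0.33959/0.11627 = 2.92085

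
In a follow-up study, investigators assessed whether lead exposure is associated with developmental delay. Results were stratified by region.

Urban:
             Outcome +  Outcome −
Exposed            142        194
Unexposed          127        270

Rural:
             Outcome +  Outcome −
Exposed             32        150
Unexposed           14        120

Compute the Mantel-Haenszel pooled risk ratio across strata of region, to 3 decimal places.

1.365

RR_MH = Σ(aᵢ·n₀ᵢ/nᵢ) / Σ(cᵢ·n₁ᵢ/nᵢ), with n₁ᵢ = aᵢ+bᵢ (exposed), n₀ᵢ = cᵢ+dᵢ (unexposed), nᵢ = n₁ᵢ+n₀ᵢ.
Stratum 1 (Urban): n₁ = 336, n₀ = 397, n = 733; a·n₀/n = 142·397/733 = 76.9086; c·n₁/n = 127·336/733 = 58.2156
Stratum 2 (Rural): n₁ = 182, n₀ = 134, n = 316; a·n₀/n = 32·134/316 = 13.5696; c·n₁/n = 14·182/316 = 8.0633
RR_MH = (76.9086 + 13.5696) / (58.2156 + 8.0633) = 90.4782 / 66.2788 = 1.36511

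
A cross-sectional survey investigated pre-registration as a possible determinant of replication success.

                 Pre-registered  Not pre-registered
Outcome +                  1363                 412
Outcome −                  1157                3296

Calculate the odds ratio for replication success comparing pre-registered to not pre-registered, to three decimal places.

Reading the table with exposure as columns: a = 1363 (Pre-registered, case), b = 1157 (Pre-registered, non-case), c = 412 (Not pre-registered, case), d = 3296.
OR = (a·d)/(b·c) = (1363 × 3296) / (1157 × 412) = 4492448 / 476684 = 9.42437
The odds of replication success are about 9.42 times as high in the pre-registered group.

9.424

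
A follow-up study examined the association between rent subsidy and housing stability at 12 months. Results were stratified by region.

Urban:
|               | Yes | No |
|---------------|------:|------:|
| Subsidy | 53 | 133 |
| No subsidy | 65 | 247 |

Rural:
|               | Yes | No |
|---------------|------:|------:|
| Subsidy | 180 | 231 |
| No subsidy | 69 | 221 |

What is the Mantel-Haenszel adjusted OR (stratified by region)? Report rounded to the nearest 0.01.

OR_MH = Σ(aᵢdᵢ/nᵢ) / Σ(bᵢcᵢ/nᵢ), where nᵢ is the stratum total.
Stratum 1 (Urban): n = 498; a·d/n = 53·247/498 = 26.2871; b·c/n = 133·65/498 = 17.3594
Stratum 2 (Rural): n = 701; a·d/n = 180·221/701 = 56.7475; b·c/n = 231·69/701 = 22.7375
OR_MH = (26.2871 + 56.7475) / (17.3594 + 22.7375) = 83.0347 / 40.0970 = 2.07085

2.07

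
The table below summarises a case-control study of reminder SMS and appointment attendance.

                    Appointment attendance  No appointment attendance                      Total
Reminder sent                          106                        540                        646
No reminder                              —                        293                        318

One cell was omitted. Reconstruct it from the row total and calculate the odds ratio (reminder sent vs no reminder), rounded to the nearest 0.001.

2.301

The missing cell is in the unexposed row: 318 − 293 = 25.
So a = 106, b = 540, c = 25, d = 293.
OR = (a·d)/(b·c) = (106 × 293) / (540 × 25) = 31058 / 13500 = 2.30059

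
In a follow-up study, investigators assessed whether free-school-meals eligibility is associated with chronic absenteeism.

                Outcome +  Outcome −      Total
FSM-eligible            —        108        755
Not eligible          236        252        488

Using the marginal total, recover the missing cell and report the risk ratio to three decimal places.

1.772

The missing cell is in the exposed row: 755 − 108 = 647.
So a = 647, b = 108, c = 236, d = 252.
RR = [a/(a+b)] / [c/(c+d)] = (647/755) / (236/488) = 0.85695/0.48361 = 1.77201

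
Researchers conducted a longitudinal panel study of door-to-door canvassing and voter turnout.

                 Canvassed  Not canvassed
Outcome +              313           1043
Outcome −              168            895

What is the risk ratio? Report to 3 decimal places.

Reading the table with exposure as columns: a = 313 (Canvassed, case), b = 168 (Canvassed, non-case), c = 1043 (Not canvassed, case), d = 895.
Risk in exposed = 313/481 = 0.65073; risk in unexposed = 1043/1938 = 0.53818.
RR = 0.65073 / 0.53818 = 1.20912
The risk among the exposed is 1.21 times that among the unexposed.

1.209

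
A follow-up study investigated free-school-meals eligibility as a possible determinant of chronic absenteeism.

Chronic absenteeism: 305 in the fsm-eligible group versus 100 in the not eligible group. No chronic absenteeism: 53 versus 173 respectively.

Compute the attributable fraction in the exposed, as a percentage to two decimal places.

From the description: a = 305, b = 53, c = 100, d = 173.
Risk in exposed = 305/358 = 0.85196; risk in unexposed = 100/273 = 0.36630.
RR = 0.85196/0.36630 = 2.32584
AR% = (RR − 1)/RR × 100 = (2.32584 − 1)/2.32584 × 100 = 57.0047%

57.00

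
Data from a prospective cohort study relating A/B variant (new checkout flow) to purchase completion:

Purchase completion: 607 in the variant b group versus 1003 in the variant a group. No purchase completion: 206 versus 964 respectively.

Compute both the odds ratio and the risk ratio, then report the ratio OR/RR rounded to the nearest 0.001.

1.934

From the description: a = 607, b = 206, c = 1003, d = 964.
OR = (607·964)/(206·1003) = 585148/206618 = 2.83203
Risk in exposed = 607/813 = 0.74662; risk in unexposed = 1003/1967 = 0.50991; RR = 1.46420
OR/RR = 2.83203 / 1.46420 = 1.93418
The outcome is not rare, so the OR lies further from 1 than the RR.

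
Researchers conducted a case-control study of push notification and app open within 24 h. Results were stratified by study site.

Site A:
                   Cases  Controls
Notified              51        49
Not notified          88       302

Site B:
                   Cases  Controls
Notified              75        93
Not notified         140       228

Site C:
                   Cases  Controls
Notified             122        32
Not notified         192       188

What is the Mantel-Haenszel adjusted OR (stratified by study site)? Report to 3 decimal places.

2.383

OR_MH = Σ(aᵢdᵢ/nᵢ) / Σ(bᵢcᵢ/nᵢ), where nᵢ is the stratum total.
Stratum 1 (Site A): n = 490; a·d/n = 51·302/490 = 31.4327; b·c/n = 49·88/490 = 8.8000
Stratum 2 (Site B): n = 536; a·d/n = 75·228/536 = 31.9030; b·c/n = 93·140/536 = 24.2910
Stratum 3 (Site C): n = 534; a·d/n = 122·188/534 = 42.9513; b·c/n = 32·192/534 = 11.5056
OR_MH = (31.4327 + 31.9030 + 42.9513) / (8.8000 + 24.2910 + 11.5056) = 106.2869 / 44.5967 = 2.38329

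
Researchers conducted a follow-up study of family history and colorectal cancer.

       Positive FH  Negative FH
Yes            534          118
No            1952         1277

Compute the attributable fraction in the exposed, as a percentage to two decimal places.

60.62

Reading the table with exposure as columns: a = 534 (Positive FH, case), b = 1952 (Positive FH, non-case), c = 118 (Negative FH, case), d = 1277.
Risk in exposed = 534/2486 = 0.21480; risk in unexposed = 118/1395 = 0.08459.
RR = 0.21480/0.08459 = 2.53941
AR% = (RR − 1)/RR × 100 = (2.53941 − 1)/2.53941 × 100 = 60.6207%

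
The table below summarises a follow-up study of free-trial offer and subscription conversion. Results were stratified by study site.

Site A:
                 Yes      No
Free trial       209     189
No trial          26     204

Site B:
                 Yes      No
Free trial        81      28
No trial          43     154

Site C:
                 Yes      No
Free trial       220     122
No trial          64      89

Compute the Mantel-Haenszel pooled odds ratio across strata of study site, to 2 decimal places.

OR_MH = Σ(aᵢdᵢ/nᵢ) / Σ(bᵢcᵢ/nᵢ), where nᵢ is the stratum total.
Stratum 1 (Site A): n = 628; a·d/n = 209·204/628 = 67.8917; b·c/n = 189·26/628 = 7.8248
Stratum 2 (Site B): n = 306; a·d/n = 81·154/306 = 40.7647; b·c/n = 28·43/306 = 3.9346
Stratum 3 (Site C): n = 495; a·d/n = 220·89/495 = 39.5556; b·c/n = 122·64/495 = 15.7737
OR_MH = (67.8917 + 40.7647 + 39.5556) / (7.8248 + 3.9346 + 15.7737) = 148.2120 / 27.5332 = 5.38302

5.38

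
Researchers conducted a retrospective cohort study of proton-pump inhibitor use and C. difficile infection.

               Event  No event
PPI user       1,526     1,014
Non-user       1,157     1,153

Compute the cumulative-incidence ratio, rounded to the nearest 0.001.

1.199

Cells: a = 1526, b = 1014, c = 1157, d = 1153.
Risk in exposed = 1526/2540 = 0.60079; risk in unexposed = 1157/2310 = 0.50087.
RR = 0.60079 / 0.50087 = 1.19950
The risk among the exposed is 1.20 times that among the unexposed.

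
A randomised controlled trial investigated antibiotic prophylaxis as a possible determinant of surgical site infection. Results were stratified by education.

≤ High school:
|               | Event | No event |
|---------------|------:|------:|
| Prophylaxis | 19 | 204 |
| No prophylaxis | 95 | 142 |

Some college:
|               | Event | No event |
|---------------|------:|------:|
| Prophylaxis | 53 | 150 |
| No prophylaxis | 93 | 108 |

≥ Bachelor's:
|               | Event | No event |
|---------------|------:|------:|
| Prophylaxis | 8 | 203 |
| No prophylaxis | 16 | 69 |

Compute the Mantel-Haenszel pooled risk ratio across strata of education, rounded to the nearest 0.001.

RR_MH = Σ(aᵢ·n₀ᵢ/nᵢ) / Σ(cᵢ·n₁ᵢ/nᵢ), with n₁ᵢ = aᵢ+bᵢ (exposed), n₀ᵢ = cᵢ+dᵢ (unexposed), nᵢ = n₁ᵢ+n₀ᵢ.
Stratum 1 (≤ High school): n₁ = 223, n₀ = 237, n = 460; a·n₀/n = 19·237/460 = 9.7891; c·n₁/n = 95·223/460 = 46.0543
Stratum 2 (Some college): n₁ = 203, n₀ = 201, n = 404; a·n₀/n = 53·201/404 = 26.3688; c·n₁/n = 93·203/404 = 46.7302
Stratum 3 (≥ Bachelor's): n₁ = 211, n₀ = 85, n = 296; a·n₀/n = 8·85/296 = 2.2973; c·n₁/n = 16·211/296 = 11.4054
RR_MH = (9.7891 + 26.3688 + 2.2973) / (46.0543 + 46.7302 + 11.4054) = 38.4552 / 104.1900 = 0.36909

0.369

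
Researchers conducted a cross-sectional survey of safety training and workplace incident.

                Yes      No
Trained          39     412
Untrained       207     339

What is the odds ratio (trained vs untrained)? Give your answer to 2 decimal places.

Cells: a = 39, b = 412, c = 207, d = 339.
OR = (a·d)/(b·c) = (39 × 339) / (412 × 207) = 13221 / 85284 = 0.15502
Exposure is associated with lower odds of workplace incident (OR = 0.16 < 1).

0.16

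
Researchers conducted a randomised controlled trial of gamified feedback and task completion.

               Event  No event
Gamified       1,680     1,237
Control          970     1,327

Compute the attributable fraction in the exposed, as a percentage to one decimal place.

26.7

Cells: a = 1680, b = 1237, c = 970, d = 1327.
Risk in exposed = 1680/2917 = 0.57593; risk in unexposed = 970/2297 = 0.42229.
RR = 0.57593/0.42229 = 1.36384
AR% = (RR − 1)/RR × 100 = (1.36384 − 1)/1.36384 × 100 = 26.6774%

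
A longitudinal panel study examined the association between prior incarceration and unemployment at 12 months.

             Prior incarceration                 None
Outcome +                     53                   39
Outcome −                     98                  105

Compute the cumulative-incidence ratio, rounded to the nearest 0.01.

1.30

Reading the table with exposure as columns: a = 53 (Prior incarceration, case), b = 98 (Prior incarceration, non-case), c = 39 (None, case), d = 105.
Risk in exposed = 53/151 = 0.35099; risk in unexposed = 39/144 = 0.27083.
RR = 0.35099 / 0.27083 = 1.29598
The risk among the exposed is 1.30 times that among the unexposed.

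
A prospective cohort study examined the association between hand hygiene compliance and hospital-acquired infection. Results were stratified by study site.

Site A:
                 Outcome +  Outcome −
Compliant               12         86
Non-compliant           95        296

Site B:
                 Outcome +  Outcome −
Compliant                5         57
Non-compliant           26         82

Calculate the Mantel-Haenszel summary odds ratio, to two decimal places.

OR_MH = Σ(aᵢdᵢ/nᵢ) / Σ(bᵢcᵢ/nᵢ), where nᵢ is the stratum total.
Stratum 1 (Site A): n = 489; a·d/n = 12·296/489 = 7.2638; b·c/n = 86·95/489 = 16.7076
Stratum 2 (Site B): n = 170; a·d/n = 5·82/170 = 2.4118; b·c/n = 57·26/170 = 8.7176
OR_MH = (7.2638 + 2.4118) / (16.7076 + 8.7176) = 9.6756 / 25.4252 = 0.38055

0.38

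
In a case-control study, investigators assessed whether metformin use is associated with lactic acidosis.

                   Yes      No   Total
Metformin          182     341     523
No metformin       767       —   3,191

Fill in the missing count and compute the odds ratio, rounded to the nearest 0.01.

The missing cell is in the unexposed row: 3191 − 767 = 2424.
So a = 182, b = 341, c = 767, d = 2424.
OR = (a·d)/(b·c) = (182 × 2424) / (341 × 767) = 441168 / 261547 = 1.68676

1.69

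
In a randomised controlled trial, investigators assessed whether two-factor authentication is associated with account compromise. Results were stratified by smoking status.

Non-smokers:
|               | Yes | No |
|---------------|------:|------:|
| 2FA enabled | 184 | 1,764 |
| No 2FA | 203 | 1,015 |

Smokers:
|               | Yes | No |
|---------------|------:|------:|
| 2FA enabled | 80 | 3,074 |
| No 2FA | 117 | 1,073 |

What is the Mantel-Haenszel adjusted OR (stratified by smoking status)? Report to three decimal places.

OR_MH = Σ(aᵢdᵢ/nᵢ) / Σ(bᵢcᵢ/nᵢ), where nᵢ is the stratum total.
Stratum 1 (Non-smokers): n = 3166; a·d/n = 184·1015/3166 = 58.9893; b·c/n = 1764·203/3166 = 113.1055
Stratum 2 (Smokers): n = 4344; a·d/n = 80·1073/4344 = 19.7606; b·c/n = 3074·117/4344 = 82.7942
OR_MH = (58.9893 + 19.7606) / (113.1055 + 82.7942) = 78.7499 / 195.8997 = 0.40199

0.402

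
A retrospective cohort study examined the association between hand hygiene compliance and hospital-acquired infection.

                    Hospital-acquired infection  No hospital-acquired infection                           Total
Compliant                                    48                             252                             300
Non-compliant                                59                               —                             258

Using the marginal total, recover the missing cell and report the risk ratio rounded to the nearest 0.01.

The missing cell is in the unexposed row: 258 − 59 = 199.
So a = 48, b = 252, c = 59, d = 199.
RR = [a/(a+b)] / [c/(c+d)] = (48/300) / (59/258) = 0.16000/0.22868 = 0.69966

0.70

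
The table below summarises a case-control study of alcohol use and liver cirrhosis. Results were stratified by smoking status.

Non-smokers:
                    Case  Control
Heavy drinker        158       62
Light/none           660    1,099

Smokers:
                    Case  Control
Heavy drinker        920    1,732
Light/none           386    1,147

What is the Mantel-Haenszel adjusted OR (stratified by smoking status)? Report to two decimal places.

OR_MH = Σ(aᵢdᵢ/nᵢ) / Σ(bᵢcᵢ/nᵢ), where nᵢ is the stratum total.
Stratum 1 (Non-smokers): n = 1979; a·d/n = 158·1099/1979 = 87.7423; b·c/n = 62·660/1979 = 20.6771
Stratum 2 (Smokers): n = 4185; a·d/n = 920·1147/4185 = 252.1481; b·c/n = 1732·386/4185 = 159.7496
OR_MH = (87.7423 + 252.1481) / (20.6771 + 159.7496) = 339.8904 / 180.4267 = 1.88381

1.88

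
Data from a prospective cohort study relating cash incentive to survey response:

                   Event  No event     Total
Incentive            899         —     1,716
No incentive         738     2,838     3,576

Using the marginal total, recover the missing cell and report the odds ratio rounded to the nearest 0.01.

The missing cell is in the exposed row: 1716 − 899 = 817.
So a = 899, b = 817, c = 738, d = 2838.
OR = (a·d)/(b·c) = (899 × 2838) / (817 × 738) = 2551362 / 602946 = 4.23149

4.23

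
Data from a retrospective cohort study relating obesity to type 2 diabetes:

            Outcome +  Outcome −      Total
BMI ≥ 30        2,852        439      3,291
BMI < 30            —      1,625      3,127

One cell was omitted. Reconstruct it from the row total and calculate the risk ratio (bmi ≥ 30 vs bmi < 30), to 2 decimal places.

The missing cell is in the unexposed row: 3127 − 1625 = 1502.
So a = 2852, b = 439, c = 1502, d = 1625.
RR = [a/(a+b)] / [c/(c+d)] = (2852/3291) / (1502/3127) = 0.86661/0.48033 = 1.80418

1.80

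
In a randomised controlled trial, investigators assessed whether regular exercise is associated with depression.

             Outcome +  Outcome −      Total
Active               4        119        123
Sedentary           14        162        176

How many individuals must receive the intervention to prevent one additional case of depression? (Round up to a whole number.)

22

Risk in treated group = 4/123 = 0.03252; risk in control = 14/176 = 0.07955.
Absolute risk reduction = 0.07955 − 0.03252 = 0.04703
NNT = 1 / ARR = 1 / 0.04703 = 21.265 → round up → 22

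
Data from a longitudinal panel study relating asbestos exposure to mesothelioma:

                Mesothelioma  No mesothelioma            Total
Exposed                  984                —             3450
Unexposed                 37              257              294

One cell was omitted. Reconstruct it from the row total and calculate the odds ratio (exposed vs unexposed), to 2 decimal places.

2.77

The missing cell is in the exposed row: 3450 − 984 = 2466.
So a = 984, b = 2466, c = 37, d = 257.
OR = (a·d)/(b·c) = (984 × 257) / (2466 × 37) = 252888 / 91242 = 2.77162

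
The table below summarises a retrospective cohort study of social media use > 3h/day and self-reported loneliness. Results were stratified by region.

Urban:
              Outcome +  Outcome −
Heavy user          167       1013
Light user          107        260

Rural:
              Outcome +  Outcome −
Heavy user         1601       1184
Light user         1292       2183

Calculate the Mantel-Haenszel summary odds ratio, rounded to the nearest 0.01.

OR_MH = Σ(aᵢdᵢ/nᵢ) / Σ(bᵢcᵢ/nᵢ), where nᵢ is the stratum total.
Stratum 1 (Urban): n = 1547; a·d/n = 167·260/1547 = 28.0672; b·c/n = 1013·107/1547 = 70.0653
Stratum 2 (Rural): n = 6260; a·d/n = 1601·2183/6260 = 558.3040; b·c/n = 1184·1292/6260 = 244.3655
OR_MH = (28.0672 + 558.3040) / (70.0653 + 244.3655) = 586.3712 / 314.4308 = 1.86487

1.86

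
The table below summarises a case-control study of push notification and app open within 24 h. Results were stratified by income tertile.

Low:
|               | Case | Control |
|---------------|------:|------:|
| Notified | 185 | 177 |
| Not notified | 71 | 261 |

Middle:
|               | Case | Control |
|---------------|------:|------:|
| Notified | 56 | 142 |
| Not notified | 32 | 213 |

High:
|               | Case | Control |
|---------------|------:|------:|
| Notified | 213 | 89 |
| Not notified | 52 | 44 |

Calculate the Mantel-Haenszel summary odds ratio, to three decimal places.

3.002

OR_MH = Σ(aᵢdᵢ/nᵢ) / Σ(bᵢcᵢ/nᵢ), where nᵢ is the stratum total.
Stratum 1 (Low): n = 694; a·d/n = 185·261/694 = 69.5749; b·c/n = 177·71/694 = 18.1081
Stratum 2 (Middle): n = 443; a·d/n = 56·213/443 = 26.9255; b·c/n = 142·32/443 = 10.2573
Stratum 3 (High): n = 398; a·d/n = 213·44/398 = 23.5477; b·c/n = 89·52/398 = 11.6281
OR_MH = (69.5749 + 26.9255 + 23.5477) / (18.1081 + 10.2573 + 11.6281) = 120.0482 / 39.9935 = 3.00169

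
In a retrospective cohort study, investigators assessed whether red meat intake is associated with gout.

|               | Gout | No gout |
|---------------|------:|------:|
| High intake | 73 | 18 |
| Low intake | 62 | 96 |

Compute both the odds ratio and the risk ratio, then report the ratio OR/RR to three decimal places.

3.072

Cells: a = 73, b = 18, c = 62, d = 96.
OR = (73·96)/(18·62) = 7008/1116 = 6.27957
Risk in exposed = 73/91 = 0.80220; risk in unexposed = 62/158 = 0.39241; RR = 2.04431
OR/RR = 6.27957 / 2.04431 = 3.07173
The outcome is not rare, so the OR lies further from 1 than the RR.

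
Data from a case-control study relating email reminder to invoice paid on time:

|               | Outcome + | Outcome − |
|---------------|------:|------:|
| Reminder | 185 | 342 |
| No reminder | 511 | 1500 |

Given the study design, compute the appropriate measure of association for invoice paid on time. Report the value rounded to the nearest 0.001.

Cells: a = 185, b = 342, c = 511, d = 1500.
This is a case-control study: participants were sampled on outcome status, so risks in the source population cannot be estimated directly — relative risk is not valid here. The odds ratio is the appropriate measure.
OR = (a·d)/(b·c) = (185 × 1500) / (342 × 511) = 277500 / 174762 = 1.58787

1.588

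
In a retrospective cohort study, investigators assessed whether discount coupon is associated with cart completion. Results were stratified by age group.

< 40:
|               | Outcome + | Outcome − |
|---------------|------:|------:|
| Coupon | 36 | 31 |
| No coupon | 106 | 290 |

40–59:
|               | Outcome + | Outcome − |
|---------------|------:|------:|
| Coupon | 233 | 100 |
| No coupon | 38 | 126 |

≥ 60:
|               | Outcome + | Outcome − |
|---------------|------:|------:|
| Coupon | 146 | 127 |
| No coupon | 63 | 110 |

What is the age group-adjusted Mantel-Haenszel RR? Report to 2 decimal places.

RR_MH = Σ(aᵢ·n₀ᵢ/nᵢ) / Σ(cᵢ·n₁ᵢ/nᵢ), with n₁ᵢ = aᵢ+bᵢ (exposed), n₀ᵢ = cᵢ+dᵢ (unexposed), nᵢ = n₁ᵢ+n₀ᵢ.
Stratum 1 (< 40): n₁ = 67, n₀ = 396, n = 463; a·n₀/n = 36·396/463 = 30.7905; c·n₁/n = 106·67/463 = 15.3391
Stratum 2 (40–59): n₁ = 333, n₀ = 164, n = 497; a·n₀/n = 233·164/497 = 76.8853; c·n₁/n = 38·333/497 = 25.4608
Stratum 3 (≥ 60): n₁ = 273, n₀ = 173, n = 446; a·n₀/n = 146·173/446 = 56.6323; c·n₁/n = 63·273/446 = 38.5628
RR_MH = (30.7905 + 76.8853 + 56.6323) / (15.3391 + 25.4608 + 38.5628) = 164.3081 / 79.3626 = 2.07035

2.07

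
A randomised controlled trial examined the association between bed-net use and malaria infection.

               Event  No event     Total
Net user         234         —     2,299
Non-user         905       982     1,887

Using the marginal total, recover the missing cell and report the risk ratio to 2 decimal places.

0.21

The missing cell is in the exposed row: 2299 − 234 = 2065.
So a = 234, b = 2065, c = 905, d = 982.
RR = [a/(a+b)] / [c/(c+d)] = (234/2299) / (905/1887) = 0.10178/0.47960 = 0.21223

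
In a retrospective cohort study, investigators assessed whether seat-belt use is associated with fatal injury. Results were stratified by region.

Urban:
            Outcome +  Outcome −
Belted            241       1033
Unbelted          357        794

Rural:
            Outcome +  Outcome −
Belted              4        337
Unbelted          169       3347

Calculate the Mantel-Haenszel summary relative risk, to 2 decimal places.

RR_MH = Σ(aᵢ·n₀ᵢ/nᵢ) / Σ(cᵢ·n₁ᵢ/nᵢ), with n₁ᵢ = aᵢ+bᵢ (exposed), n₀ᵢ = cᵢ+dᵢ (unexposed), nᵢ = n₁ᵢ+n₀ᵢ.
Stratum 1 (Urban): n₁ = 1274, n₀ = 1151, n = 2425; a·n₀/n = 241·1151/2425 = 114.3880; c·n₁/n = 357·1274/2425 = 187.5538
Stratum 2 (Rural): n₁ = 341, n₀ = 3516, n = 3857; a·n₀/n = 4·3516/3857 = 3.6464; c·n₁/n = 169·341/3857 = 14.9414
RR_MH = (114.3880 + 3.6464) / (187.5538 + 14.9414) = 118.0344 / 202.4952 = 0.58290

0.58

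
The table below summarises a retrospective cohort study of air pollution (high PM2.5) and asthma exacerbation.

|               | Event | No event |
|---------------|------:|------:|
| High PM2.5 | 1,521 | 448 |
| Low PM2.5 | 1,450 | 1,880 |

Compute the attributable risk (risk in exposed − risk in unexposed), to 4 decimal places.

0.3370

Cells: a = 1521, b = 448, c = 1450, d = 1880.
Risk in exposed = 1521/1969 = 0.772473; risk in unexposed = 1450/3330 = 0.435435.
Risk difference = 0.772473 − 0.435435 = 0.337038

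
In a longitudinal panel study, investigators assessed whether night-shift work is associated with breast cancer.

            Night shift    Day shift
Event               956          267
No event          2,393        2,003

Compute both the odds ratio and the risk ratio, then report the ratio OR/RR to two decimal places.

1.23

Reading the table with exposure as columns: a = 956 (Night shift, case), b = 2393 (Night shift, non-case), c = 267 (Day shift, case), d = 2003.
OR = (956·2003)/(2393·267) = 1914868/638931 = 2.99699
Risk in exposed = 956/3349 = 0.28546; risk in unexposed = 267/2270 = 0.11762; RR = 2.42693
OR/RR = 2.99699 / 2.42693 = 1.23489
The outcome is not rare, so the OR lies further from 1 than the RR.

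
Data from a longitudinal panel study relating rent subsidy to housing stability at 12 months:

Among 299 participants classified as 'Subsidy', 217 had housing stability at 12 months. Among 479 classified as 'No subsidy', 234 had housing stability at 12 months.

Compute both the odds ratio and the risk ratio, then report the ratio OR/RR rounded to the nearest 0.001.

1.865

From the description: a = 217, b = 82, c = 234, d = 245.
OR = (217·245)/(82·234) = 53165/19188 = 2.77074
Risk in exposed = 217/299 = 0.72575; risk in unexposed = 234/479 = 0.48852; RR = 1.48562
OR/RR = 2.77074 / 1.48562 = 1.86504
The outcome is not rare, so the OR lies further from 1 than the RR.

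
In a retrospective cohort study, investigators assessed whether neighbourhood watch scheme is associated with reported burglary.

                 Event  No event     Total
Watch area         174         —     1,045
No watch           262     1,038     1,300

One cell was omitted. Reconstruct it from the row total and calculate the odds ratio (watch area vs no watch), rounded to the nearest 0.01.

0.79

The missing cell is in the exposed row: 1045 − 174 = 871.
So a = 174, b = 871, c = 262, d = 1038.
OR = (a·d)/(b·c) = (174 × 1038) / (871 × 262) = 180612 / 228202 = 0.79146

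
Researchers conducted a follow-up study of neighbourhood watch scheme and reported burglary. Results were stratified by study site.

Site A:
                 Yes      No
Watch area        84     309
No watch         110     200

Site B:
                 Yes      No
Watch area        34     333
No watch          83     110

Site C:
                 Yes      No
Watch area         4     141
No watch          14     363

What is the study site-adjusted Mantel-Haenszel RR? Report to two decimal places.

0.43

RR_MH = Σ(aᵢ·n₀ᵢ/nᵢ) / Σ(cᵢ·n₁ᵢ/nᵢ), with n₁ᵢ = aᵢ+bᵢ (exposed), n₀ᵢ = cᵢ+dᵢ (unexposed), nᵢ = n₁ᵢ+n₀ᵢ.
Stratum 1 (Site A): n₁ = 393, n₀ = 310, n = 703; a·n₀/n = 84·310/703 = 37.0413; c·n₁/n = 110·393/703 = 61.4936
Stratum 2 (Site B): n₁ = 367, n₀ = 193, n = 560; a·n₀/n = 34·193/560 = 11.7179; c·n₁/n = 83·367/560 = 54.3946
Stratum 3 (Site C): n₁ = 145, n₀ = 377, n = 522; a·n₀/n = 4·377/522 = 2.8889; c·n₁/n = 14·145/522 = 3.8889
RR_MH = (37.0413 + 11.7179 + 2.8889) / (61.4936 + 54.3946 + 3.8889) = 51.6480 / 119.7771 = 0.43120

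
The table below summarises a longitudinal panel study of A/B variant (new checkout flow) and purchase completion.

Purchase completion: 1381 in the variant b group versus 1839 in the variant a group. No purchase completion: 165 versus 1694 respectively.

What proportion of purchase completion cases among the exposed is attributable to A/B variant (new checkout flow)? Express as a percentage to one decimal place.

From the description: a = 1381, b = 165, c = 1839, d = 1694.
Risk in exposed = 1381/1546 = 0.89327; risk in unexposed = 1839/3533 = 0.52052.
RR = 0.89327/0.52052 = 1.71611
AR% = (RR − 1)/RR × 100 = (1.71611 − 1)/1.71611 × 100 = 41.7288%

41.7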